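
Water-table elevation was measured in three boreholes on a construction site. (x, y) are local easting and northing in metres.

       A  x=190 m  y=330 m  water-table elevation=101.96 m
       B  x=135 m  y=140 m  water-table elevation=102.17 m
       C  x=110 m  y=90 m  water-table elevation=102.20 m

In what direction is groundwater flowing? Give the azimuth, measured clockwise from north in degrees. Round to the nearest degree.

Differences from A: to B (Δx, Δy, Δh) = (-55, -190, +0.21); to C = (-80, -240, +0.24).
Determinant of the coordinate differences = (-55)·(-240) − (-80)·(-190) = -2000.
∂h/∂x = [(+0.21)·(-240) − (+0.24)·(-190)] / -2000 = +0.002400
∂h/∂y = [(-55)·(+0.24) − (-80)·(+0.21)] / -2000 = -0.001800
Flow direction (−∇h) has components (-0.002400 E, +0.001800 N).
Azimuth = atan2(E, N) = atan2(-0.002400, +0.001800) = 306.9° ≈ 307°.

307°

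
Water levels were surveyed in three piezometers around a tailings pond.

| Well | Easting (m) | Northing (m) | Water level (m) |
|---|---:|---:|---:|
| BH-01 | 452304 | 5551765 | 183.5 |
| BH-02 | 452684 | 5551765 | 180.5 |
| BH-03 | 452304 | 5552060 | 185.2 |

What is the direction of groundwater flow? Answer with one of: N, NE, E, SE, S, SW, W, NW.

SE

∂h/∂x = (180.5 − 183.5) / (452684 − 452304) = -0.007895
∂h/∂y = (185.2 − 183.5) / (5552060 − 5551765) = +0.005763
Flow = −∇h = (+0.007895 east, -0.005763 north), which points southeast.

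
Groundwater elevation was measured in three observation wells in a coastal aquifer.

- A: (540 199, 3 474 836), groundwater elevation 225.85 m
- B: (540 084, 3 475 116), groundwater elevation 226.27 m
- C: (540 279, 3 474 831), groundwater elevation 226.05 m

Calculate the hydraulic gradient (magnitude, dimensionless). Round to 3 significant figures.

Differences from A: to B (Δx, Δy, Δh) = (-115, 280, +0.42); to C = (80, -5, +0.20).
Determinant of the coordinate differences = (-115)·(-5) − 80·280 = -21825.
∂h/∂x = [(+0.42)·(-5) − (+0.20)·280] / -21825 = +0.002662
∂h/∂y = [(-115)·(+0.20) − 80·(+0.42)] / -21825 = +0.002593
|∇h| = √(0.002662² + 0.002593²) = 0.003716

0.00372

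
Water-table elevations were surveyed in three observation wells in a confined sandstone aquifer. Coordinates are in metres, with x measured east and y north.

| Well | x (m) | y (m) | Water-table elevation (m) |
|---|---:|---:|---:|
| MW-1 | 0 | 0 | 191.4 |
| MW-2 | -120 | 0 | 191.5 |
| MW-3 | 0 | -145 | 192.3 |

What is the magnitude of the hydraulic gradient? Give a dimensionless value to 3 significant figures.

∂h/∂x = (191.5 − 191.4) / (-120 − 0) = -0.0008333
∂h/∂y = (192.3 − 191.4) / (-145 − 0) = -0.006207
|∇h| = √(-0.0008333² + -0.006207²) = 0.006263

0.00626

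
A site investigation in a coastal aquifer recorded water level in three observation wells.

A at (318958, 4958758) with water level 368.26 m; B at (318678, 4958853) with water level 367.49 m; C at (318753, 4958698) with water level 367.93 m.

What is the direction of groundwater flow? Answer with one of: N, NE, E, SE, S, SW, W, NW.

With h = a·x + b·y + c and A as origin, the differences give:
  (-280)·a + 95·b = -0.77
  (-205)·a + (-60)·b = -0.33
Eliminate b (×(-60) and ×95, subtract): 36275·a = 77.550 → a = ∂h/∂x = +0.002138
Back-substitute: b = ∂h/∂y = -0.001804.
Flow = −∇h = (-0.002138 east, +0.001804 north), which points northwest.

NW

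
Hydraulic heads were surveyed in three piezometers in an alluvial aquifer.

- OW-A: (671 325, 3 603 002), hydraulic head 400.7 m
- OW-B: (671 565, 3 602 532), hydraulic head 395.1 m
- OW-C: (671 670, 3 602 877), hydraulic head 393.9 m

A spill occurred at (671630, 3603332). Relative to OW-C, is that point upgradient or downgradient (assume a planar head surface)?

upgradient

Differences from OW-A: to OW-B (Δx, Δy, Δh) = (240, -470, -5.6); to OW-C = (345, -125, -6.8).
Determinant of the coordinate differences = 240·(-125) − 345·(-470) = 132150.
∂h/∂x = [(-5.6)·(-125) − (-6.8)·(-470)] / 132150 = -0.01889
∂h/∂y = [240·(-6.8) − 345·(-5.6)] / 132150 = +0.002270
Head at (671630, 3603332) = 400.7 + (-0.01889)·(305) + (+0.002270)·(330) = 395.69 m.
That is higher than the 393.9 m at OW-C, so the point is upgradient.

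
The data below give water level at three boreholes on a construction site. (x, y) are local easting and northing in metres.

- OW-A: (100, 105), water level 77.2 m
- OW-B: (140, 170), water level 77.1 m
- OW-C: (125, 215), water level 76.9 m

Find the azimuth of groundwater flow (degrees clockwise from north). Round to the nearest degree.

318°

Differences from OW-A: to OW-B (Δx, Δy, Δh) = (40, 65, -0.1); to OW-C = (25, 110, -0.3).
Solve a·Δx + b·Δy = Δh: det = 40·110 − 25·65 = 2775.
∂h/∂x = [(-0.1)·110 − (-0.3)·65] / 2775 = +0.003063
∂h/∂y = [40·(-0.3) − 25·(-0.1)] / 2775 = -0.003423
Flow direction (−∇h) has components (-0.003063 E, +0.003423 N).
Azimuth = atan2(E, N) = atan2(-0.003063, +0.003423) = 318.2° ≈ 318°.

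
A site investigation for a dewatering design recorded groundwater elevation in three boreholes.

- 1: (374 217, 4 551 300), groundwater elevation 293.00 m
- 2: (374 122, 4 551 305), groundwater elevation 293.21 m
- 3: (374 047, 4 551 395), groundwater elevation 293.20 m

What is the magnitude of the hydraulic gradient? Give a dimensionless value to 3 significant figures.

0.00309

Three-point gradient (reference 1): Δ to 2 = (-95, 5, +0.21), Δ to 3 = (-170, 95, +0.20).
∂h/∂x = -0.002318, ∂h/∂y = -0.002043 (det = -8175).
|∇h| = √(-0.002318² + -0.002043²) = 0.00309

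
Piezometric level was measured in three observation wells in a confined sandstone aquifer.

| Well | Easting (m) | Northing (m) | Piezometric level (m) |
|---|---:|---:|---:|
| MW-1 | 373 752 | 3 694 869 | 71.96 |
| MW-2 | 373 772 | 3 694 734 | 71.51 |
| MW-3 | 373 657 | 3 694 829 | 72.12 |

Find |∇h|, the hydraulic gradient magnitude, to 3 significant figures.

Differences from MW-1: to MW-2 (Δx, Δy, Δh) = (20, -135, -0.45); to MW-3 = (-95, -40, +0.16).
Determinant of the coordinate differences = 20·(-40) − (-95)·(-135) = -13625.
∂h/∂x = [(-0.45)·(-40) − (+0.16)·(-135)] / -13625 = -0.002906
∂h/∂y = [20·(+0.16) − (-95)·(-0.45)] / -13625 = +0.002903
|∇h| = √(-0.002906² + 0.002903²) = 0.004108

0.00411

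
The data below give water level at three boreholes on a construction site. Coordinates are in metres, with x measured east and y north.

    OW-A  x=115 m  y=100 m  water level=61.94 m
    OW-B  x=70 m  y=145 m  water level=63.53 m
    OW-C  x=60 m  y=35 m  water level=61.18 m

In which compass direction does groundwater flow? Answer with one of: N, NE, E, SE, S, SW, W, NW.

SE

Differences from OW-A: to OW-B (Δx, Δy, Δh) = (-45, 45, +1.59); to OW-C = (-55, -65, -0.76).
Determinant of the coordinate differences = (-45)·(-65) − (-55)·45 = 5400.
∂h/∂x = [(+1.59)·(-65) − (-0.76)·45] / 5400 = -0.01281
∂h/∂y = [(-45)·(-0.76) − (-55)·(+1.59)] / 5400 = +0.02253
Flow = −∇h = (+0.01281 east, -0.02253 north), which points southeast.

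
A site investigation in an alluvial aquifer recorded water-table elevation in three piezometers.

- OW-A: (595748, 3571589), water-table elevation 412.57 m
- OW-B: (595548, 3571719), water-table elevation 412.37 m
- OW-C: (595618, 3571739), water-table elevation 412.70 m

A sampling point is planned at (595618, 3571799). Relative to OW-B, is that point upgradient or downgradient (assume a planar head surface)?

Differences from OW-A: to OW-B (Δx, Δy, Δh) = (-200, 130, -0.20); to OW-C = (-130, 150, +0.13).
Solve a·Δx + b·Δy = Δh: det = (-200)·150 − (-130)·130 = -13100.
∂h/∂x = [(-0.20)·150 − (+0.13)·130] / -13100 = +0.003580
∂h/∂y = [(-200)·(+0.13) − (-130)·(-0.20)] / -13100 = +0.003969
Head at (595618, 3571799) = 412.57 + (+0.003580)·(-130) + (+0.003969)·(210) = 412.94 m.
That is higher than the 412.37 m at OW-B, so the point is upgradient.

upgradient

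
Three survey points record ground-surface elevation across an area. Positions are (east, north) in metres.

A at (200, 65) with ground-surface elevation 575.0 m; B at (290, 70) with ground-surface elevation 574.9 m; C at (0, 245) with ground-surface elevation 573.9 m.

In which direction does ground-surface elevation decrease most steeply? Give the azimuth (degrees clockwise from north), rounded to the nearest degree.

006°

Differences from A: to B (Δx, Δy, Δh) = (90, 5, -0.1); to C = (-200, 180, -1.1).
Solve a·Δx + b·Δy = Δz: det = 90·180 − (-200)·5 = 17200.
∂z/∂x = [(-0.1)·180 − (-1.1)·5] / 17200 = -0.0007267
∂z/∂y = [90·(-1.1) − (-200)·(-0.1)] / 17200 = -0.006919
Steepest decrease is along −∇f: components (+0.0007267 E, +0.006919 N).
Azimuth = atan2(+0.0007267, +0.006919) = 6.0° ≈ 006°.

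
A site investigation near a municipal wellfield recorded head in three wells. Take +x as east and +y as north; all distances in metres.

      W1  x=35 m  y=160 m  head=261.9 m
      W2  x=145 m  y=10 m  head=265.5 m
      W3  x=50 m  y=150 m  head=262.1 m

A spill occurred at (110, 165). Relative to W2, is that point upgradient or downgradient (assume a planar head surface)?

downgradient

With h = a·x + b·y + c and W1 as origin, the differences give:
  110·a + (-150)·b = +3.6
  15·a + (-10)·b = +0.2
Eliminate b (×(-10) and ×(-150), subtract): 1150·a = -6.00 → a = ∂h/∂x = -0.005217
Back-substitute: b = ∂h/∂y = -0.02783.
Head at (110, 165) = 261.9 + (-0.005217)·(75) + (-0.02783)·(5) = 261.37 m.
That is lower than the 265.5 m at W2, so the point is downgradient.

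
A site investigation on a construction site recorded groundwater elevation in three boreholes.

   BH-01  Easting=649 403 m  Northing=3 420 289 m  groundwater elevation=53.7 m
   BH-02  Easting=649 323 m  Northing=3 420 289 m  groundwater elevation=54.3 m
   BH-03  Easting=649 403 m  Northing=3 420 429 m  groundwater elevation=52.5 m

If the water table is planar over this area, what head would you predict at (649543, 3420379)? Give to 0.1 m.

51.9 m

∂h/∂x = (54.3 − 53.7) / (649323 − 649403) = -0.007500
∂h/∂y = (52.5 − 53.7) / (3420429 − 3420289) = -0.008571
h(649543, 3420379) = 53.7 + (-0.007500)·(140) + (-0.008571)·(90) = 53.7 -1.050 -0.771 = 51.879 m.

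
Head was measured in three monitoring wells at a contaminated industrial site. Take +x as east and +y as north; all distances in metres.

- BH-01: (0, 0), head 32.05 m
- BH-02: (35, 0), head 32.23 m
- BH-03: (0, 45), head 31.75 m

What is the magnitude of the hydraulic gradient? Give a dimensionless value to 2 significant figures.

∂h/∂x = (32.23 − 32.05) / (35 − 0) = +0.005143
∂h/∂y = (31.75 − 32.05) / (45 − 0) = -0.006667
|∇h| = √(0.005143² + -0.006667²) = 0.00842

0.0084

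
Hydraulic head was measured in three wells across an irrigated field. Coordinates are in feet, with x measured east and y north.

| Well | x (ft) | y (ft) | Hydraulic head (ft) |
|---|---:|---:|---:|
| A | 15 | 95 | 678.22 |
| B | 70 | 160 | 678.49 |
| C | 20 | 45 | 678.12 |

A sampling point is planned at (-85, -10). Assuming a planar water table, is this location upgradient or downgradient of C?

downgradient

With h = a·x + b·y + c and A as origin, the differences give:
  55·a + 65·b = +0.27
  5·a + (-50)·b = -0.10
Eliminate b (×(-50) and ×65, subtract): -3075·a = -7.000 → a = ∂h/∂x = +0.002276
Back-substitute: b = ∂h/∂y = +0.002228.
Head at (-85, -10) = 678.22 + (+0.002276)·(-100) + (+0.002228)·(-105) = 677.76 ft.
That is lower than the 678.12 ft at C, so the point is downgradient.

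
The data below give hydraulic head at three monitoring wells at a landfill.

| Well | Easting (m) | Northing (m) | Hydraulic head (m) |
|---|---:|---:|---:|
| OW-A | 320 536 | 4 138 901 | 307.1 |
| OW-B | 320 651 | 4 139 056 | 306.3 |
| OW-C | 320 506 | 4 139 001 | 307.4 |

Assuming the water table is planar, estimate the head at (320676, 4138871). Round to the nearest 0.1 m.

306.0 m

With h = a·x + b·y + c and OW-A as origin, the differences give:
  115·a + 155·b = -0.8
  (-30)·a + 100·b = +0.3
Eliminate b (×100 and ×155, subtract): 16150·a = -126.50 → a = ∂h/∂x = -0.007833
Back-substitute: b = ∂h/∂y = +0.0006502.
h(320676, 4138871) = 307.1 + (-0.007833)·(140) + (+0.0006502)·(-30) = 307.1 -1.097 -0.020 = 305.984 m.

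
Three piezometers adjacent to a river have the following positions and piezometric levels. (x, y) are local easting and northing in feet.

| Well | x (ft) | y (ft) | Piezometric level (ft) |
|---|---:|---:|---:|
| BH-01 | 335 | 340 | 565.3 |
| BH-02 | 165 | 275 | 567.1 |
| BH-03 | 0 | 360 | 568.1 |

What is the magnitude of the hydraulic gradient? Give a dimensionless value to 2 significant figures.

0.010

With h = a·x + b·y + c and BH-01 as origin, the differences give:
  (-170)·a + (-65)·b = +1.8
  (-335)·a + 20·b = +2.8
Eliminate b (×20 and ×(-65), subtract): -25175·a = 218.00 → a = ∂h/∂x = -0.008659
Back-substitute: b = ∂h/∂y = -0.005045.
|∇h| = √(-0.008659² + -0.005045²) = 0.01002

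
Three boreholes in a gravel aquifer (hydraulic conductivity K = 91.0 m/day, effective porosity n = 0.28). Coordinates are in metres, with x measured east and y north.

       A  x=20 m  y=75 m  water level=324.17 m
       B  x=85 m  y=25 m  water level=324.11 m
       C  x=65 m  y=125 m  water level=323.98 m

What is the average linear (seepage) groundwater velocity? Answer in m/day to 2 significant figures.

0.93 m/day

Three-point gradient (reference A): Δ to B = (65, -50, -0.06), Δ to C = (45, 50, -0.19).
∂h/∂x = -0.002273, ∂h/∂y = -0.001755 (det = 5500).
|∇h| = √(-0.002273² + -0.001755²) = 0.002872
Seepage velocity v = K·i/n = 91.0 × 0.002872 / 0.28 = 0.9334 m/day.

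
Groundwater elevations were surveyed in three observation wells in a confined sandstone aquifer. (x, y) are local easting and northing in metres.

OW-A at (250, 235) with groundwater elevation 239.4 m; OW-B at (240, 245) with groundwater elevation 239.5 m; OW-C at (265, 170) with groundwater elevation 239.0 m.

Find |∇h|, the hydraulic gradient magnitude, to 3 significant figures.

0.00707

With h = a·x + b·y + c and OW-A as origin, the differences give:
  (-10)·a + 10·b = +0.1
  15·a + (-65)·b = -0.4
Eliminate b (×(-65) and ×10, subtract): 500·a = -2.50 → a = ∂h/∂x = -0.005000
Back-substitute: b = ∂h/∂y = +0.005000.
|∇h| = √(-0.005000² + 0.005000²) = 0.007071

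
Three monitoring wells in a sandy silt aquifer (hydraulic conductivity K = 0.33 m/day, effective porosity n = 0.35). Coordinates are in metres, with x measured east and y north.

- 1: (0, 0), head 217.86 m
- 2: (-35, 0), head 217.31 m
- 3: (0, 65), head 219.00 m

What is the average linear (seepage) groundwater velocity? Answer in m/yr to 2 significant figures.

8.1 m/yr

∂h/∂x = (217.31 − 217.86) / (-35 − 0) = +0.01571
∂h/∂y = (219.00 − 217.86) / (65 − 0) = +0.01754
|∇h| = √(0.01571² + 0.01754²) = 0.02355
Seepage velocity v = K·i/n = 0.33 × 0.02355 / 0.35 = 0.0222 m/day = 8.109 m/yr.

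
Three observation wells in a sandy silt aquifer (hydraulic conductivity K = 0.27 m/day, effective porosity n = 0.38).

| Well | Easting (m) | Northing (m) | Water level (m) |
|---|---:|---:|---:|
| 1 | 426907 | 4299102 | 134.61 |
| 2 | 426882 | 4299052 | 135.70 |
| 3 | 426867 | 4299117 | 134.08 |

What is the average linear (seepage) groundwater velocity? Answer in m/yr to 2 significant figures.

6.3 m/yr

Taking 1 as reference: 2−1 = (-25, -50, +1.09); 3−1 = (-40, 15, -0.53).
Solve a·Δx + b·Δy = Δh: det = (-25)·15 − (-40)·(-50) = -2375.
∂h/∂x = [(+1.09)·15 − (-0.53)·(-50)] / -2375 = +0.004274
∂h/∂y = [(-25)·(-0.53) − (-40)·(+1.09)] / -2375 = -0.02394
|∇h| = √(0.004274² + -0.02394²) = 0.02432
Seepage velocity v = K·i/n = 0.27 × 0.02432 / 0.38 = 0.01728 m/day = 6.312 m/yr.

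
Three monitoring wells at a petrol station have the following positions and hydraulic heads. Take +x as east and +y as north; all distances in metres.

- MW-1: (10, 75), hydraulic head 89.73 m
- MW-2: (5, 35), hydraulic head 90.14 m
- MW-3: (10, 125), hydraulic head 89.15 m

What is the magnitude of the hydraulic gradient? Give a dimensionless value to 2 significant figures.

Taking MW-1 as reference: MW-2−MW-1 = (-5, -40, +0.41); MW-3−MW-1 = (0, 50, -0.58).
Determinant of the coordinate differences = (-5)·50 − 0·(-40) = -250.
∂h/∂x = [(+0.41)·50 − (-0.58)·(-40)] / -250 = +0.01080
∂h/∂y = [(-5)·(-0.58) − 0·(+0.41)] / -250 = -0.01160
|∇h| = √(0.01080² + -0.01160²) = 0.01585

0.016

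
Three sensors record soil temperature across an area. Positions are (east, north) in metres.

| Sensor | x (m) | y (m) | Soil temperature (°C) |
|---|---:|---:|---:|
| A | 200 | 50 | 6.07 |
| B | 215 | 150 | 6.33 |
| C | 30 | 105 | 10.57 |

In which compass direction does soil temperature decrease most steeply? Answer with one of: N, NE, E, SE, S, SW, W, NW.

Differences from A: to B (Δx, Δy, Δh) = (15, 100, +0.26); to C = (-170, 55, +4.50).
Determinant of the coordinate differences = 15·55 − (-170)·100 = 17825.
∂T/∂x = [(+0.26)·55 − (+4.50)·100] / 17825 = -0.02444
∂T/∂y = [15·(+4.50) − (-170)·(+0.26)] / 17825 = +0.006266
Steepest decrease is along −∇f = (+0.02444 E, -0.006266 N) → east.

E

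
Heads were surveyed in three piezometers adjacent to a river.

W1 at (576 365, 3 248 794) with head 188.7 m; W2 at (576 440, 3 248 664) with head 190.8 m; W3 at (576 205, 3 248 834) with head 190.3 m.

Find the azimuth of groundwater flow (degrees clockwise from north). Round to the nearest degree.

033°

Differences from W1: to W2 (Δx, Δy, Δh) = (75, -130, +2.1); to W3 = (-160, 40, +1.6).
Solve a·Δx + b·Δy = Δh: det = 75·40 − (-160)·(-130) = -17800.
∂h/∂x = [(+2.1)·40 − (+1.6)·(-130)] / -17800 = -0.01640
∂h/∂y = [75·(+1.6) − (-160)·(+2.1)] / -17800 = -0.02562
Flow direction (−∇h) has components (+0.01640 E, +0.02562 N).
Azimuth = atan2(E, N) = atan2(+0.01640, +0.02562) = 32.6° ≈ 033°.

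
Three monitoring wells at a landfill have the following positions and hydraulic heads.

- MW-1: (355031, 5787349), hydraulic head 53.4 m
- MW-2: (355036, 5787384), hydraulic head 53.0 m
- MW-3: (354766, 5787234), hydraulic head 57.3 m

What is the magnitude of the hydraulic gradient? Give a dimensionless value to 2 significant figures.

With h = a·x + b·y + c and MW-1 as origin, the differences give:
  5·a + 35·b = -0.4
  (-265)·a + (-115)·b = +3.9
Eliminate b (×(-115) and ×35, subtract): 8700·a = -90.50 → a = ∂h/∂x = -0.01040
Back-substitute: b = ∂h/∂y = -0.009943.
|∇h| = √(-0.01040² + -0.009943²) = 0.01439

0.014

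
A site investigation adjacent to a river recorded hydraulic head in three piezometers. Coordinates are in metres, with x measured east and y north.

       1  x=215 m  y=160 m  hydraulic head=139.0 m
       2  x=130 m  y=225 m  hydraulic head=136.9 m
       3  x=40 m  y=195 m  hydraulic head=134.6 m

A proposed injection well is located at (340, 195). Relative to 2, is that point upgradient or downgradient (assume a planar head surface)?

upgradient

Differences from 1: to 2 (Δx, Δy, Δh) = (-85, 65, -2.1); to 3 = (-175, 35, -4.4).
Solve a·Δx + b·Δy = Δh: det = (-85)·35 − (-175)·65 = 8400.
∂h/∂x = [(-2.1)·35 − (-4.4)·65] / 8400 = +0.02530
∂h/∂y = [(-85)·(-4.4) − (-175)·(-2.1)] / 8400 = +0.0007738
Head at (340, 195) = 139.0 + (+0.02530)·(125) + (+0.0007738)·(35) = 142.19 m.
That is higher than the 136.9 m at 2, so the point is upgradient.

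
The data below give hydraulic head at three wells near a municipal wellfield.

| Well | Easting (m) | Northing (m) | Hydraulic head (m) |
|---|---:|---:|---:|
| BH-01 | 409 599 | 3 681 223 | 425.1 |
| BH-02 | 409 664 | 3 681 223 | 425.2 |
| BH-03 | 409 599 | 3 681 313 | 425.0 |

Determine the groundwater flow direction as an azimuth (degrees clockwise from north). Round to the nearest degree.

∂h/∂x = (425.2 − 425.1) / (409664 − 409599) = +0.001538
∂h/∂y = (425.0 − 425.1) / (3681313 − 3681223) = -0.001111
Flow direction (−∇h) has components (-0.001538 E, +0.001111 N).
Azimuth = atan2(E, N) = atan2(-0.001538, +0.001111) = 305.8° ≈ 306°.

306°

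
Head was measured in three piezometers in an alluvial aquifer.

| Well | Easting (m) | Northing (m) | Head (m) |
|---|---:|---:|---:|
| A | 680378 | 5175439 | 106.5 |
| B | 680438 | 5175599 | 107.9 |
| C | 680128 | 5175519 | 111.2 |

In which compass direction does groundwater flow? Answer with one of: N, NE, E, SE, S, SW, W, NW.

SE

With h = a·x + b·y + c and A as origin, the differences give:
  60·a + 160·b = +1.4
  (-250)·a + 80·b = +4.7
Eliminate b (×80 and ×160, subtract): 44800·a = -640.00 → a = ∂h/∂x = -0.01429
Back-substitute: b = ∂h/∂y = +0.01411.
Flow = −∇h = (+0.01429 east, -0.01411 north), which points southeast.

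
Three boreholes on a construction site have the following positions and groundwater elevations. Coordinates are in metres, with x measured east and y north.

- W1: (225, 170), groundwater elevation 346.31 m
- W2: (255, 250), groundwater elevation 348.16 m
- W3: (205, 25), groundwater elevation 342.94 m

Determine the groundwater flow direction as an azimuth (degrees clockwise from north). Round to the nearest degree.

With h = a·x + b·y + c and W1 as origin, the differences give:
  30·a + 80·b = +1.85
  (-20)·a + (-145)·b = -3.37
Eliminate b (×(-145) and ×80, subtract): -2750·a = 1.350 → a = ∂h/∂x = -0.0004909
Back-substitute: b = ∂h/∂y = +0.02331.
Flow direction (−∇h) has components (+0.0004909 E, -0.02331 N).
Azimuth = atan2(E, N) = atan2(+0.0004909, -0.02331) = 178.8° ≈ 179°.

179°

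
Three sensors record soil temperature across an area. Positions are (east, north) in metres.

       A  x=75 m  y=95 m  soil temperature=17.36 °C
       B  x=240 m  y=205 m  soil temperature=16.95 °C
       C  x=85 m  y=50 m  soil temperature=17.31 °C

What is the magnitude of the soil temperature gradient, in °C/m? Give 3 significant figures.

With T = a·x + b·y + c and A as origin, the differences give:
  165·a + 110·b = -0.41
  10·a + (-45)·b = -0.05
Eliminate b (×(-45) and ×110, subtract): -8525·a = 23.950 → a = ∂T/∂x = -0.002809
Back-substitute: b = ∂T/∂y = +0.0004868.
|∇f| = √(-0.002809² + 0.0004868²) = 0.002851 °C/m

0.00285 °C/m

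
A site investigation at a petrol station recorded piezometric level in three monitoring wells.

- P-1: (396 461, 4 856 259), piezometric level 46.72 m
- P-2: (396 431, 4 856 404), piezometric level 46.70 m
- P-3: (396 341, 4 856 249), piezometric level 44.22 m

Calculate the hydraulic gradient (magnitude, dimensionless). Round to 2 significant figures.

With h = a·x + b·y + c and P-1 as origin, the differences give:
  (-30)·a + 145·b = -0.02
  (-120)·a + (-10)·b = -2.50
Eliminate b (×(-10) and ×145, subtract): 17700·a = 362.700 → a = ∂h/∂x = +0.02049
Back-substitute: b = ∂h/∂y = +0.004102.
|∇h| = √(0.02049² + 0.004102²) = 0.0209

0.021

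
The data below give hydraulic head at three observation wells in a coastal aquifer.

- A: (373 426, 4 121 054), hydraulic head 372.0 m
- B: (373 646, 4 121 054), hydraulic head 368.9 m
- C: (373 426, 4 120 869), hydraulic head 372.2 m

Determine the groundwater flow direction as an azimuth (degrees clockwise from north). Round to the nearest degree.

∂h/∂x = (368.9 − 372.0) / (373646 − 373426) = -0.01409
∂h/∂y = (372.2 − 372.0) / (4120869 − 4121054) = -0.001081
Flow direction (−∇h) has components (+0.01409 E, +0.001081 N).
Azimuth = atan2(E, N) = atan2(+0.01409, +0.001081) = 85.6° ≈ 086°.

086°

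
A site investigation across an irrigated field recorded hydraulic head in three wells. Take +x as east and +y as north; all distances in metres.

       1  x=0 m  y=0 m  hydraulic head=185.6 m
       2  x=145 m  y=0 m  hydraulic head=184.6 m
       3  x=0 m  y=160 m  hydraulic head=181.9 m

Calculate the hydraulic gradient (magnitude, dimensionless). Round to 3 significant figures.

0.0241

∂h/∂x = (184.6 − 185.6) / (145 − 0) = -0.006897
∂h/∂y = (181.9 − 185.6) / (160 − 0) = -0.02312
|∇h| = √(-0.006897² + -0.02312²) = 0.02413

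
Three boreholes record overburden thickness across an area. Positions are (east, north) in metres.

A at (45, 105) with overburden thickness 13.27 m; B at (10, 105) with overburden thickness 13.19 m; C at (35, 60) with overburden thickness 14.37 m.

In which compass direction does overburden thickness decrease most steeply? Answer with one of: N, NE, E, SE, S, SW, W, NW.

With d = a·x + b·y + c and A as origin, the differences give:
  (-35)·a + 0·b = -0.08
  (-10)·a + (-45)·b = +1.10
Eliminate b (×(-45) and ×0, subtract): 1575·a = 3.600 → a = ∂d/∂x = +0.002286
Back-substitute: b = ∂d/∂y = -0.02495.
Steepest decrease is along −∇f = (-0.002286 E, +0.02495 N) → north.

N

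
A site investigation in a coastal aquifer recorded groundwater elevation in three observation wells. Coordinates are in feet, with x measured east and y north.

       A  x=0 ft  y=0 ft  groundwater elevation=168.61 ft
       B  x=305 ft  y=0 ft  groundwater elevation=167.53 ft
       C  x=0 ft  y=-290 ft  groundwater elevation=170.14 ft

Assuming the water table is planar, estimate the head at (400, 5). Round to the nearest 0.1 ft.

∂h/∂x = (167.53 − 168.61) / (305 − 0) = -0.003541
∂h/∂y = (170.14 − 168.61) / (-290 − 0) = -0.005276
h(400, 5) = 168.61 + (-0.003541)·(400) + (-0.005276)·(5) = 168.61 -1.416 -0.026 = 167.167 ft.

167.2 ft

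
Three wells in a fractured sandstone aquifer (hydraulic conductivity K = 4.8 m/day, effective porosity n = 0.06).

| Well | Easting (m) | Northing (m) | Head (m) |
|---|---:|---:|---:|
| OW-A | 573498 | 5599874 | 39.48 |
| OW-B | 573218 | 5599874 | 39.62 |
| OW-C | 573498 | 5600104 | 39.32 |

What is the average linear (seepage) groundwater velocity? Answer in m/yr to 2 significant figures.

∂h/∂x = (39.62 − 39.48) / (573218 − 573498) = -0.0005000
∂h/∂y = (39.32 − 39.48) / (5600104 − 5599874) = -0.0006957
|∇h| = √(-0.0005000² + -0.0006957²) = 0.0008567
Seepage velocity v = K·i/n = 4.8 × 0.0008567 / 0.06 = 0.06854 m/day = 25.03 m/yr.

25 m/yr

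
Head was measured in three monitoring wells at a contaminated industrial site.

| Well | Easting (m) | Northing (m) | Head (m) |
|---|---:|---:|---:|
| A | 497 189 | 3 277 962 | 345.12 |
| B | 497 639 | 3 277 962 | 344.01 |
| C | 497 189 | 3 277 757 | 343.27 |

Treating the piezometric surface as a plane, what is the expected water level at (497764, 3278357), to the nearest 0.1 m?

∂h/∂x = (344.01 − 345.12) / (497639 − 497189) = -0.002467
∂h/∂y = (343.27 − 345.12) / (3277757 − 3277962) = +0.009024
h(497764, 3278357) = 345.12 + (-0.002467)·(575) + (+0.009024)·(395) = 345.12 -1.418 +3.565 = 347.266 m.

347.3 m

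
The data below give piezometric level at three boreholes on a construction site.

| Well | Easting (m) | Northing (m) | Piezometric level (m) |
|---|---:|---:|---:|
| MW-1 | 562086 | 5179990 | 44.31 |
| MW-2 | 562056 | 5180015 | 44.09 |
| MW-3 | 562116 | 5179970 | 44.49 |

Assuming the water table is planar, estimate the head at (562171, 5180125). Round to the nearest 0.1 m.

Three-point gradient (reference MW-1): Δ to MW-2 = (-30, 25, -0.22), Δ to MW-3 = (30, -20, +0.18).
∂h/∂x = +0.0006667, ∂h/∂y = -0.008000 (det = -150).
h(562171, 5180125) = 44.31 + (+0.0006667)·(85) + (-0.008000)·(135) = 44.31 +0.057 -1.080 = 43.287 m.

43.3 m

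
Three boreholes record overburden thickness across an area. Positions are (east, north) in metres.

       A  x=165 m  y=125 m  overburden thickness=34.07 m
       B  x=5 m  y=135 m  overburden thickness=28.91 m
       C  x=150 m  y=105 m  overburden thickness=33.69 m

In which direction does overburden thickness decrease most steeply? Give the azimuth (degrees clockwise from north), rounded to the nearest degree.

279°

Three-point gradient (reference A): Δ to B = (-160, 10, -5.16), Δ to C = (-15, -20, -0.38).
∂d/∂x = +0.03194, ∂d/∂y = -0.004955 (det = 3350).
Steepest decrease is along −∇f: components (-0.03194 E, +0.004955 N).
Azimuth = atan2(-0.03194, +0.004955) = 278.8° ≈ 279°.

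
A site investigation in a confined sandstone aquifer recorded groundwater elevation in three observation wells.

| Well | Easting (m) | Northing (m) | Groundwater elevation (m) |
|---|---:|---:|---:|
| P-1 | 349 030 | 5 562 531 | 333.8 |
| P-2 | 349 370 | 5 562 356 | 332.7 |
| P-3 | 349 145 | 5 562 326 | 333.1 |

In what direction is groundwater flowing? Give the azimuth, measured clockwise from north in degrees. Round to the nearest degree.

Taking P-1 as reference: P-2−P-1 = (340, -175, -1.1); P-3−P-1 = (115, -205, -0.7).
Determinant of the coordinate differences = 340·(-205) − 115·(-175) = -49575.
∂h/∂x = [(-1.1)·(-205) − (-0.7)·(-175)] / -49575 = -0.002078
∂h/∂y = [340·(-0.7) − 115·(-1.1)] / -49575 = +0.002249
Flow direction (−∇h) has components (+0.002078 E, -0.002249 N).
Azimuth = atan2(E, N) = atan2(+0.002078, -0.002249) = 137.3° ≈ 137°.

137°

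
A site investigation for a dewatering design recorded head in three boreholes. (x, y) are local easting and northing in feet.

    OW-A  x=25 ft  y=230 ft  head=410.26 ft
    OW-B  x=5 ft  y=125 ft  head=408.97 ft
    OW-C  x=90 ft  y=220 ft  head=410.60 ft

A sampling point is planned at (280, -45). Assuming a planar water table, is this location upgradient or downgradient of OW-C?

downgradient

Differences from OW-A: to OW-B (Δx, Δy, Δh) = (-20, -105, -1.29); to OW-C = (65, -10, +0.34).
Determinant of the coordinate differences = (-20)·(-10) − 65·(-105) = 7025.
∂h/∂x = [(-1.29)·(-10) − (+0.34)·(-105)] / 7025 = +0.006918
∂h/∂y = [(-20)·(+0.34) − 65·(-1.29)] / 7025 = +0.01097
Head at (280, -45) = 410.26 + (+0.006918)·(255) + (+0.01097)·(-275) = 409.01 ft.
That is lower than the 410.60 ft at OW-C, so the point is downgradient.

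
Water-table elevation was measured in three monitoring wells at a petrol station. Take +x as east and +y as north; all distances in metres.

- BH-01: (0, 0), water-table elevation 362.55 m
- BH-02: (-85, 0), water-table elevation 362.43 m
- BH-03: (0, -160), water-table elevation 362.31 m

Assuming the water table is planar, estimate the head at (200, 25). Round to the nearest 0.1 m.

362.9 m

∂h/∂x = (362.43 − 362.55) / (-85 − 0) = +0.001412
∂h/∂y = (362.31 − 362.55) / (-160 − 0) = +0.001500
h(200, 25) = 362.55 + (+0.001412)·(200) + (+0.001500)·(25) = 362.55 +0.282 +0.038 = 362.870 m.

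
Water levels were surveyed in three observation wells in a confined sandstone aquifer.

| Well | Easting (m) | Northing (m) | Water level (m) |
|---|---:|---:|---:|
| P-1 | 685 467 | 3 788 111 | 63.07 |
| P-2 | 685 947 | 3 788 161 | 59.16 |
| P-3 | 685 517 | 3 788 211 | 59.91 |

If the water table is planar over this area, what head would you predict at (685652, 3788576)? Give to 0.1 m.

48.6 m

With h = a·x + b·y + c and P-1 as origin, the differences give:
  480·a + 50·b = -3.91
  50·a + 100·b = -3.16
Eliminate b (×100 and ×50, subtract): 45500·a = -233.000 → a = ∂h/∂x = -0.005121
Back-substitute: b = ∂h/∂y = -0.02904.
h(685652, 3788576) = 63.07 + (-0.005121)·(185) + (-0.02904)·(465) = 63.07 -0.947 -13.503 = 48.619 m.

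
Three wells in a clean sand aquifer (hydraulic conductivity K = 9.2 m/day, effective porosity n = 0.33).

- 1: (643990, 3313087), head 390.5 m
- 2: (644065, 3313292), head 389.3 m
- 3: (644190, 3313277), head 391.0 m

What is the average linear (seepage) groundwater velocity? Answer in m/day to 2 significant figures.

0.45 m/day

With h = a·x + b·y + c and 1 as origin, the differences give:
  75·a + 205·b = -1.2
  200·a + 190·b = +0.5
Eliminate b (×190 and ×205, subtract): -26750·a = -330.50 → a = ∂h/∂x = +0.01236
Back-substitute: b = ∂h/∂y = -0.01037.
|∇h| = √(0.01236² + -0.01037²) = 0.01613
Seepage velocity v = K·i/n = 9.2 × 0.01613 / 0.33 = 0.4497 m/day.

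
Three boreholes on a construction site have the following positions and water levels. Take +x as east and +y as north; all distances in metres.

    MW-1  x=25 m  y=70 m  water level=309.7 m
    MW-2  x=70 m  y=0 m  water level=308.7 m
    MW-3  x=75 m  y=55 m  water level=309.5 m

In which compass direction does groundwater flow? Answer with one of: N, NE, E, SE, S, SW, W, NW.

S

With h = a·x + b·y + c and MW-1 as origin, the differences give:
  45·a + (-70)·b = -1.0
  50·a + (-15)·b = -0.2
Eliminate b (×(-15) and ×(-70), subtract): 2825·a = 1.00 → a = ∂h/∂x = +0.0003540
Back-substitute: b = ∂h/∂y = +0.01451.
Flow = −∇h = (-0.0003540 east, -0.01451 north), which points south.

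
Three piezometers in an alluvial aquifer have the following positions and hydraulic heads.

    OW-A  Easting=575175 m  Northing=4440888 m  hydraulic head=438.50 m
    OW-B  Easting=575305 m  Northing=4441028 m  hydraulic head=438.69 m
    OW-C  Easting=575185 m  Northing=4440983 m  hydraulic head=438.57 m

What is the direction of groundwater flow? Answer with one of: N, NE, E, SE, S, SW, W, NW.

SW

Taking OW-A as reference: OW-B−OW-A = (130, 140, +0.19); OW-C−OW-A = (10, 95, +0.07).
Solve a·Δx + b·Δy = Δh: det = 130·95 − 10·140 = 10950.
∂h/∂x = [(+0.19)·95 − (+0.07)·140] / 10950 = +0.0007534
∂h/∂y = [130·(+0.07) − 10·(+0.19)] / 10950 = +0.0006575
Flow = −∇h = (-0.0007534 east, -0.0006575 north), which points southwest.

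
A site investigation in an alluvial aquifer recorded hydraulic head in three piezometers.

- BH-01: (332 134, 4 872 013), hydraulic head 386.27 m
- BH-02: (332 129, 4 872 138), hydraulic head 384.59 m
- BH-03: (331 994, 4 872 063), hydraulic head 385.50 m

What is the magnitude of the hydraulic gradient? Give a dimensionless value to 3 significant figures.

Taking BH-01 as reference: BH-02−BH-01 = (-5, 125, -1.68); BH-03−BH-01 = (-140, 50, -0.77).
Solve a·Δx + b·Δy = Δh: det = (-5)·50 − (-140)·125 = 17250.
∂h/∂x = [(-1.68)·50 − (-0.77)·125] / 17250 = +0.0007101
∂h/∂y = [(-5)·(-0.77) − (-140)·(-1.68)] / 17250 = -0.01341
|∇h| = √(0.0007101² + -0.01341²) = 0.01343

0.0134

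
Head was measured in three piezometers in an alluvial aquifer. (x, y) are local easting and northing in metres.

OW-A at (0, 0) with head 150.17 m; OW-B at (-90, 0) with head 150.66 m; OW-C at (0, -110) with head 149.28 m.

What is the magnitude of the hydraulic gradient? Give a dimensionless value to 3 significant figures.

0.00975

∂h/∂x = (150.66 − 150.17) / (-90 − 0) = -0.005444
∂h/∂y = (149.28 − 150.17) / (-110 − 0) = +0.008091
|∇h| = √(-0.005444² + 0.008091²) = 0.009752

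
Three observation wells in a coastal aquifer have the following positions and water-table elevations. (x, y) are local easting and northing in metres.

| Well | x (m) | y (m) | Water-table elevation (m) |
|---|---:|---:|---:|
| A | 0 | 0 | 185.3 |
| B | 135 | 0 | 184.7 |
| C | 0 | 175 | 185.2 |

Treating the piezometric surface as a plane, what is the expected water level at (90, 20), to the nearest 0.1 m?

184.9 m

∂h/∂x = (184.7 − 185.3) / (135 − 0) = -0.004444
∂h/∂y = (185.2 − 185.3) / (175 − 0) = -0.0005714
h(90, 20) = 185.3 + (-0.004444)·(90) + (-0.0005714)·(20) = 185.3 -0.400 -0.011 = 184.889 m.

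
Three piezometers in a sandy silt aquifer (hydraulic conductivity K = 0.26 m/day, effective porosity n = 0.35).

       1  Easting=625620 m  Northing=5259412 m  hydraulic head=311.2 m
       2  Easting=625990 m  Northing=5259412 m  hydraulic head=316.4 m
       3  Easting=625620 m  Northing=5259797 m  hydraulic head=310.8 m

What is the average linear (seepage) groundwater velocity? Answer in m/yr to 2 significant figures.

3.8 m/yr

∂h/∂x = (316.4 − 311.2) / (625990 − 625620) = +0.01405
∂h/∂y = (310.8 − 311.2) / (5259797 − 5259412) = -0.001039
|∇h| = √(0.01405² + -0.001039²) = 0.01409
Seepage velocity v = K·i/n = 0.26 × 0.01409 / 0.35 = 0.01047 m/day = 3.824 m/yr.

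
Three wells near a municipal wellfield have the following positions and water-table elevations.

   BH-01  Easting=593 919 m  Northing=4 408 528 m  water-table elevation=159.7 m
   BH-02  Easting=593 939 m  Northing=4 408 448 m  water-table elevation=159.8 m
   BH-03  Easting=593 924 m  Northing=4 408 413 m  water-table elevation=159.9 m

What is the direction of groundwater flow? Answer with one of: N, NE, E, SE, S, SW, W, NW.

With h = a·x + b·y + c and BH-01 as origin, the differences give:
  20·a + (-80)·b = +0.1
  5·a + (-115)·b = +0.2
Eliminate b (×(-115) and ×(-80), subtract): -1900·a = 4.50 → a = ∂h/∂x = -0.002368
Back-substitute: b = ∂h/∂y = -0.001842.
Flow = −∇h = (+0.002368 east, +0.001842 north), which points northeast.

NE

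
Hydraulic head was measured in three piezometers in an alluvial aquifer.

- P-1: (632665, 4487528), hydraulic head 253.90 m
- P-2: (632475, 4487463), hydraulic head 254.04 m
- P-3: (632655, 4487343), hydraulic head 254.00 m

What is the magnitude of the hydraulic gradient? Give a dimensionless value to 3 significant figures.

0.000759

Differences from P-1: to P-2 (Δx, Δy, Δh) = (-190, -65, +0.14); to P-3 = (-10, -185, +0.10).
Solve a·Δx + b·Δy = Δh: det = (-190)·(-185) − (-10)·(-65) = 34500.
∂h/∂x = [(+0.14)·(-185) − (+0.10)·(-65)] / 34500 = -0.0005623
∂h/∂y = [(-190)·(+0.10) − (-10)·(+0.14)] / 34500 = -0.0005101
|∇h| = √(-0.0005623² + -0.0005101²) = 0.0007592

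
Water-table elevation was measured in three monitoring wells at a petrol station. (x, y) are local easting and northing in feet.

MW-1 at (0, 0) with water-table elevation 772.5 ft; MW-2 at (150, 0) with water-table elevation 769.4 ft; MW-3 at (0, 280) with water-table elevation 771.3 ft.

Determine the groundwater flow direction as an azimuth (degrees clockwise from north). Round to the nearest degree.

∂h/∂x = (769.4 − 772.5) / (150 − 0) = -0.02067
∂h/∂y = (771.3 − 772.5) / (280 − 0) = -0.004286
Flow direction (−∇h) has components (+0.02067 E, +0.004286 N).
Azimuth = atan2(E, N) = atan2(+0.02067, +0.004286) = 78.3° ≈ 078°.

078°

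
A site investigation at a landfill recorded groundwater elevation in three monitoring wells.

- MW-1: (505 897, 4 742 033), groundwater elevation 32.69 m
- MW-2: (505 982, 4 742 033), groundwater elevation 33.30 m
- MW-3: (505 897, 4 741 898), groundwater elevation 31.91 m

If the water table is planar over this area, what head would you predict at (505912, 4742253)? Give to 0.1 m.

∂h/∂x = (33.30 − 32.69) / (505982 − 505897) = +0.007176
∂h/∂y = (31.91 − 32.69) / (4741898 − 4742033) = +0.005778
h(505912, 4742253) = 32.69 + (+0.007176)·(15) + (+0.005778)·(220) = 32.69 +0.108 +1.271 = 34.069 m.

34.1 m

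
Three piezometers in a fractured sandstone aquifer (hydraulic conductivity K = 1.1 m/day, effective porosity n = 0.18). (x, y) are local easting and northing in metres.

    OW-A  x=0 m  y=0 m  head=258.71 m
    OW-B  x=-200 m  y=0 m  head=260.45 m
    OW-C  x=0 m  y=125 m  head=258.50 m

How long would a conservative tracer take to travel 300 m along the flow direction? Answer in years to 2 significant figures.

∂h/∂x = (260.45 − 258.71) / (-200 − 0) = -0.008700
∂h/∂y = (258.50 − 258.71) / (125 − 0) = -0.001680
|∇h| = √(-0.008700² + -0.001680²) = 0.008861
Seepage velocity v = K·i/n = 1.1 × 0.008861 / 0.18 = 0.05415 m/day.
t = 300 / 0.05415 = 5540 days = 15.2 years.

15 years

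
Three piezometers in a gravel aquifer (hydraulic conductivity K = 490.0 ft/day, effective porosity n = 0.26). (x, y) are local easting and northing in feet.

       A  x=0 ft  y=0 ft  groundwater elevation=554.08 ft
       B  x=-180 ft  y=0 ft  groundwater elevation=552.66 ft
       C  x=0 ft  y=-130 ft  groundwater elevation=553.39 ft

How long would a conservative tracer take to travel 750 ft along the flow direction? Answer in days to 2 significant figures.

42 days

∂h/∂x = (552.66 − 554.08) / (-180 − 0) = +0.007889
∂h/∂y = (553.39 − 554.08) / (-130 − 0) = +0.005308
|∇h| = √(0.007889² + 0.005308²) = 0.009508
Seepage velocity v = K·i/n = 490.0 × 0.009508 / 0.26 = 17.92 ft/day.
t = 750 / 17.92 = 41.85 days.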